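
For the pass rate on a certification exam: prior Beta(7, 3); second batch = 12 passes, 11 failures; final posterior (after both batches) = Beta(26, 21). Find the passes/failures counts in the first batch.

7 passes and 7 failures

Sequential conjugate updates are equivalent to a single update on the pooled data, so total successes = posterior α − prior α and total failures = posterior β − prior β.
Total across both batches: 26−7=19 passes, 21−3=18 failures.
Subtract the second batch: 19−12=7 passes and 18−11=7 failures.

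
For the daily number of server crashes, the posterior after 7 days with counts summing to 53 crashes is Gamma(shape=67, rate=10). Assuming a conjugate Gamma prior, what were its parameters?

Gamma(shape=14, rate=3)

Gamma–Poisson conjugacy: posterior shape = α + Σxᵢ, posterior rate = β + n.
So α = 67 − 53 = 14 and β = 10 − 7 = 3.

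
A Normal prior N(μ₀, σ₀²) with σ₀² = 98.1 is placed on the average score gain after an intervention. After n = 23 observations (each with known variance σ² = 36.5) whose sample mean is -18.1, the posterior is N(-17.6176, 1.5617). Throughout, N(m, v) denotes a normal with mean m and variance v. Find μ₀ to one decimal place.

With known observation variance, the Normal–Normal posterior has precision τ_n = τ₀ + n/σ² and mean μ_n = (τ₀μ₀ + (n/σ²)x̄)/τ_n.
Here τ₀ = 1/98.1 = 0.010194 and τ_data = 23/36.5 = 0.630137, so τ_n = 0.640331.
Rearranging for μ₀: μ₀ = (μ_n·τ_n − τ_data·x̄)/τ₀ = (-17.6176·0.640331 − 0.630137·-18.1) / 0.010194 = 0.124384/0.010194 ≈ 12.2.

μ₀ = 12.2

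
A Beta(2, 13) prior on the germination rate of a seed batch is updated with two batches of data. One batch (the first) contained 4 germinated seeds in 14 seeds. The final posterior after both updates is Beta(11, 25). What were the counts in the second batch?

5 germinated seeds and 2 non-germinating seeds

Because Beta–binomial updating is additive in the counts, the combined data contributed (α_post−α_prior, β_post−β_prior) successes and failures.
Total across both batches: 11−2=9 germinated seeds, 25−13=12 non-germinating seeds.
Subtract the first batch: 9−4=5 germinated seeds and 12−10=2 non-germinating seeds.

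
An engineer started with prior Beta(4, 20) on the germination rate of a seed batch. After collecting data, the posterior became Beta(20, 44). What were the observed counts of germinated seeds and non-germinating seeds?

16 germinated seeds and 24 non-germinating seeds

Under Beta–binomial conjugacy the posterior parameters are (α+s, β+f).
Match parameters: s=20−4=16, f=44−20=24.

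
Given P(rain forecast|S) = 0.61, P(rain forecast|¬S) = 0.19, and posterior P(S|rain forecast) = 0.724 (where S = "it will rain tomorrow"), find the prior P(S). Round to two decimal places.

Bayes' rule in odds form gives O(S|E) = O(S)·[P(E|S)/P(E|¬S)], hence O(S) = O(S|E)/LR.
Posterior odds = 0.724/(1−0.724) = 2.6232. LR = 0.61/0.19 = 3.2105.
Prior odds = 2.6232/3.2105 = 0.8171, so P(S) = 0.8171/(1+0.8171) ≈ 0.45.

P(S) = 0.45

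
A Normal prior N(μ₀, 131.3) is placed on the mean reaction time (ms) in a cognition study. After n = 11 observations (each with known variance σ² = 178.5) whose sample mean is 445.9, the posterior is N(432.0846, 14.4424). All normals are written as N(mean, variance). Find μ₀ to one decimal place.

μ₀ = 320.3

The posterior mean is a precision-weighted average: μ_n = (τ₀μ₀ + τ_data·x̄)/(τ₀+τ_data), with τ₀=1/σ₀² and τ_data=n/σ².
Here τ₀ = 1/131.3 = 0.007616 and τ_data = 11/178.5 = 0.061625, so τ_n = 0.069241.
Rearranging for μ₀: μ₀ = (μ_n·τ_n − τ_data·x̄)/τ₀ = (432.0846·0.069241 − 0.061625·445.9) / 0.007616 = 2.439382/0.007616 ≈ 320.3.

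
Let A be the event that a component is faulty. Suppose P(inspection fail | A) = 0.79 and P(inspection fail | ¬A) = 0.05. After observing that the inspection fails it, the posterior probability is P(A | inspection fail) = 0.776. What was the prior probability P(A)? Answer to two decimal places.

In odds form, posterior odds = prior odds × likelihood ratio, so prior odds = posterior odds ÷ LR.
Posterior odds = 0.776/(1−0.776) = 3.4643. LR = 0.79/0.05 = 15.8000.
Prior odds = 3.4643/15.8000 = 0.2193, so P(A) = 0.2193/(1+0.2193) ≈ 0.18.

P(A) = 0.18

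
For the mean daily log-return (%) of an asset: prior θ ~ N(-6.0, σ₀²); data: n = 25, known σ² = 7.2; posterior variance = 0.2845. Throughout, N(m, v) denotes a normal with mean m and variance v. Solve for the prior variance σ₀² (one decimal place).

σ₀² = 23.4

Posterior precision equals prior precision plus data precision: 1/σ_n² = 1/σ₀² + n/σ².
So 1/σ₀² = 1/0.2845 − 25/7.2 = 3.514938 − 3.472222 = 0.042716.
Hence σ₀² = 1/0.042716 ≈ 23.4.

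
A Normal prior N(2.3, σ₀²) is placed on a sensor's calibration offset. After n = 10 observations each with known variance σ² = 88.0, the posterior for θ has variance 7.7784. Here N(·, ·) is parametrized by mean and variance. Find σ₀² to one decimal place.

For the Normal–Normal model with known σ², precisions add: τ_n = τ₀ + n/σ².
So 1/σ₀² = 1/7.7784 − 10/88.0 = 0.128561 − 0.113636 = 0.014925.
Hence σ₀² = 1/0.014925 ≈ 67.0.

σ₀² = 67.0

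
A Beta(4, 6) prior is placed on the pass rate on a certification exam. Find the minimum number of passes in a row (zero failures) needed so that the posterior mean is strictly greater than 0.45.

k = 1

After k passes and 0 failures the posterior is Beta(4+k, 6), with mean (4+k)/(4+6+k).
Set (4+k)/(10+k) > 0.45 and solve: k > (0.45·10 − 4)/(1 − 0.45) = 0.909.
The smallest integer exceeding 0.909 is 1, and checking k=1: (5)/(11) = 0.4545 > 0.45.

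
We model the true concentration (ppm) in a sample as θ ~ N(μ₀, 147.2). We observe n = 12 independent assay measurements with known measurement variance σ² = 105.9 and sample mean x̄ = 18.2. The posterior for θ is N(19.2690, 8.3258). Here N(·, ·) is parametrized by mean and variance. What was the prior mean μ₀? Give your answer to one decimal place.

μ₀ = 37.1

The posterior mean is a precision-weighted average: μ_n = (τ₀μ₀ + τ_data·x̄)/(τ₀+τ_data), with τ₀=1/σ₀² and τ_data=n/σ².
Here τ₀ = 1/147.2 = 0.006793 and τ_data = 12/105.9 = 0.113314, so τ_n = 0.120107.
Rearranging for μ₀: μ₀ = (μ_n·τ_n − τ_data·x̄)/τ₀ = (19.2690·0.120107 − 0.113314·18.2) / 0.006793 = 0.252027/0.006793 ≈ 37.1.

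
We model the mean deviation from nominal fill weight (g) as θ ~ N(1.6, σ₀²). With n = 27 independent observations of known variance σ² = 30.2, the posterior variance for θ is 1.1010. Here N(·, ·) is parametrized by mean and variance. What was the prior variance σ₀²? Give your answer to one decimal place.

σ₀² = 70.3

For the Normal–Normal model with known σ², precisions add: τ_n = τ₀ + n/σ².
So 1/σ₀² = 1/1.1010 − 27/30.2 = 0.908265 − 0.894040 = 0.014225.
Hence σ₀² = 1/0.014225 ≈ 70.3.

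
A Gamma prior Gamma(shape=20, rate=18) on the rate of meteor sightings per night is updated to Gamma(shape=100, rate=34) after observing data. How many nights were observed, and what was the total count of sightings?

A Gamma(α, β) prior (rate parametrization) on a Poisson rate with n observations summing to S gives posterior Gamma(α+S, β+n).
Matching: Σxᵢ = 100 − 20 = 80 and n = 34 − 18 = 16.

n = 16 nights with total 80 sightings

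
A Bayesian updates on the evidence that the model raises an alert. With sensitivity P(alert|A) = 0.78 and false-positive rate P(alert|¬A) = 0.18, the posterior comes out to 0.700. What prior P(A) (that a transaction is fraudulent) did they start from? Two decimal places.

Bayes' rule in odds form gives O(A|E) = O(A)·[P(E|A)/P(E|¬A)], hence O(A) = O(A|E)/LR.
Posterior odds = 0.700/(1−0.700) = 2.3333. LR = 0.78/0.18 = 4.3333.
Prior odds = 2.3333/4.3333 = 0.5385, so P(A) = 0.5385/(1+0.5385) ≈ 0.35.

P(A) = 0.35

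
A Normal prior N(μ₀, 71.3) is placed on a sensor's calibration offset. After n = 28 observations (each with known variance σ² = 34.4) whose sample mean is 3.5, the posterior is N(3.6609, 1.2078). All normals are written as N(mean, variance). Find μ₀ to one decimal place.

μ₀ = 13.0

The posterior mean is a precision-weighted average: μ_n = (τ₀μ₀ + τ_data·x̄)/(τ₀+τ_data), with τ₀=1/σ₀² and τ_data=n/σ².
Here τ₀ = 1/71.3 = 0.014025 and τ_data = 28/34.4 = 0.813953, so τ_n = 0.827978.
Rearranging for μ₀: μ₀ = (μ_n·τ_n − τ_data·x̄)/τ₀ = (3.6609·0.827978 − 0.813953·3.5) / 0.014025 = 0.182309/0.014025 ≈ 13.0.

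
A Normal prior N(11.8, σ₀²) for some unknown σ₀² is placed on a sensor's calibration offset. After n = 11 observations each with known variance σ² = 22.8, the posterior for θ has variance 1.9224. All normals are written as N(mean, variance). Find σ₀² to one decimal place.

σ₀² = 26.5

Posterior precision equals prior precision plus data precision: 1/σ_n² = 1/σ₀² + n/σ².
So 1/σ₀² = 1/1.9224 − 11/22.8 = 0.520183 − 0.482456 = 0.037727.
Hence σ₀² = 1/0.037727 ≈ 26.5.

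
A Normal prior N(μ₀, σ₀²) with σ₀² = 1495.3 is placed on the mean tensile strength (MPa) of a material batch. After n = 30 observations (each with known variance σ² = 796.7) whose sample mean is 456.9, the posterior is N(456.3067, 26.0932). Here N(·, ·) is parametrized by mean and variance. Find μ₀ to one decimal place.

μ₀ = 422.9

With known observation variance, the Normal–Normal posterior has precision τ_n = τ₀ + n/σ² and mean μ_n = (τ₀μ₀ + (n/σ²)x̄)/τ_n.
Here τ₀ = 1/1495.3 = 0.000669 and τ_data = 30/796.7 = 0.037655, so τ_n = 0.038324.
Rearranging for μ₀: μ₀ = (μ_n·τ_n − τ_data·x̄)/τ₀ = (456.3067·0.038324 − 0.037655·456.9) / 0.000669 = 0.282928/0.000669 ≈ 422.9.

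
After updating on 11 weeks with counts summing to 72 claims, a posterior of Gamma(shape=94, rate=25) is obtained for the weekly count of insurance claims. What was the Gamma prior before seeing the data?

Gamma(shape=22, rate=14)

A Gamma(α, β) prior (rate parametrization) on a Poisson rate with n observations summing to S gives posterior Gamma(α+S, β+n).
So α = 94 − 72 = 22 and β = 25 − 11 = 14.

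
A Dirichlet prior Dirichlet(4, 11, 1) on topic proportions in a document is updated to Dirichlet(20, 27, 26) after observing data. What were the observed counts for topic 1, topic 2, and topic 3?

For a Dirichlet(α) prior with multinomial counts c, the posterior is Dirichlet(α + c) componentwise.
Counts are posterior − prior componentwise: 20−4=16, 27−11=16, 26−1=25.

counts (16, 16, 25)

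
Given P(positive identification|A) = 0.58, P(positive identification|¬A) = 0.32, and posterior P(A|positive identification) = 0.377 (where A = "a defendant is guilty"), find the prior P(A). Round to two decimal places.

In odds form, posterior odds = prior odds × likelihood ratio, so prior odds = posterior odds ÷ LR.
Posterior odds = 0.377/(1−0.377) = 0.6051. LR = 0.58/0.32 = 1.8125.
Prior odds = 0.6051/1.8125 = 0.3338, so P(A) = 0.3338/(1+0.3338) ≈ 0.25.

P(A) = 0.25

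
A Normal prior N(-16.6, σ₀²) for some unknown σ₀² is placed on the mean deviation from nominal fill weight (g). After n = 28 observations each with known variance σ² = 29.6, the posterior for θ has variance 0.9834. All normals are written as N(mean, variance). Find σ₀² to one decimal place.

σ₀² = 14.1

For the Normal–Normal model with known σ², precisions add: τ_n = τ₀ + n/σ².
So 1/σ₀² = 1/0.9834 − 28/29.6 = 1.016880 − 0.945946 = 0.070934.
Hence σ₀² = 1/0.070934 ≈ 14.1.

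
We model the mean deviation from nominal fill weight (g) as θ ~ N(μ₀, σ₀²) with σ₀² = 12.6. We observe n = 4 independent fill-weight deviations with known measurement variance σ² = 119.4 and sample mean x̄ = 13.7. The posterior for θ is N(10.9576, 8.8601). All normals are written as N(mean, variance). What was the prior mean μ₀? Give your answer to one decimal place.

With known observation variance, the Normal–Normal posterior has precision τ_n = τ₀ + n/σ² and mean μ_n = (τ₀μ₀ + (n/σ²)x̄)/τ_n.
Here τ₀ = 1/12.6 = 0.079365 and τ_data = 4/119.4 = 0.033501, so τ_n = 0.112866.
Rearranging for μ₀: μ₀ = (μ_n·τ_n − τ_data·x̄)/τ₀ = (10.9576·0.112866 − 0.033501·13.7) / 0.079365 = 0.777777/0.079365 ≈ 9.8.

μ₀ = 9.8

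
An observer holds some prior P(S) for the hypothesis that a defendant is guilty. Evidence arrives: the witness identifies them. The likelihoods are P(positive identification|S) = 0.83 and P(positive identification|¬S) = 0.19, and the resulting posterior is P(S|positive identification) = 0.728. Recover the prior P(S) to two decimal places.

In odds form, posterior odds = prior odds × likelihood ratio, so prior odds = posterior odds ÷ LR.
Posterior odds = 0.728/(1−0.728) = 2.6765. LR = 0.83/0.19 = 4.3684.
Prior odds = 2.6765/4.3684 = 0.6127, so P(S) = 0.6127/(1+0.6127) ≈ 0.38.

P(S) = 0.38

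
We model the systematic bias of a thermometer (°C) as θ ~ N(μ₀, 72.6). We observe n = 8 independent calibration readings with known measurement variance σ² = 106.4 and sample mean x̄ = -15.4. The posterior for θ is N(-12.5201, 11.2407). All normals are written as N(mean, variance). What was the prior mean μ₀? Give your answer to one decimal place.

With known observation variance, the Normal–Normal posterior has precision τ_n = τ₀ + n/σ² and mean μ_n = (τ₀μ₀ + (n/σ²)x̄)/τ_n.
Here τ₀ = 1/72.6 = 0.013774 and τ_data = 8/106.4 = 0.075188, so τ_n = 0.088962.
Rearranging for μ₀: μ₀ = (μ_n·τ_n − τ_data·x̄)/τ₀ = (-12.5201·0.088962 − 0.075188·-15.4) / 0.013774 = 0.044082/0.013774 ≈ 3.2.

μ₀ = 3.2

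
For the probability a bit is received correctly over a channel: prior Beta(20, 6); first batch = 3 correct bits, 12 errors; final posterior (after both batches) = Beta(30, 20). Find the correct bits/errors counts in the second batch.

Sequential conjugate updates are equivalent to a single update on the pooled data, so total successes = posterior α − prior α and total failures = posterior β − prior β.
Total across both batches: 30−20=10 correct bits, 20−6=14 errors.
Subtract the first batch: 10−3=7 correct bits and 14−12=2 errors.

7 correct bits and 2 errors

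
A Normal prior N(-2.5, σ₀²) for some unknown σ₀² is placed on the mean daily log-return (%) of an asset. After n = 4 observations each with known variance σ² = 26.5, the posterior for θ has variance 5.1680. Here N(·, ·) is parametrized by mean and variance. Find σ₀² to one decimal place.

σ₀² = 23.5

For the Normal–Normal model with known σ², precisions add: τ_n = τ₀ + n/σ².
So 1/σ₀² = 1/5.1680 − 4/26.5 = 0.193498 − 0.150943 = 0.042555.
Hence σ₀² = 1/0.042555 ≈ 23.5.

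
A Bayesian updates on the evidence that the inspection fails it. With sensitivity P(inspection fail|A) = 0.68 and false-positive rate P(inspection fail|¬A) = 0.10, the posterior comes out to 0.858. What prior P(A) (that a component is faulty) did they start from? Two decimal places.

Bayes' rule in odds form gives O(A|E) = O(A)·[P(E|A)/P(E|¬A)], hence O(A) = O(A|E)/LR.
Posterior odds = 0.858/(1−0.858) = 6.0423. LR = 0.68/0.10 = 6.8000.
Prior odds = 6.0423/6.8000 = 0.8886, so P(A) = 0.8886/(1+0.8886) ≈ 0.47.

P(A) = 0.47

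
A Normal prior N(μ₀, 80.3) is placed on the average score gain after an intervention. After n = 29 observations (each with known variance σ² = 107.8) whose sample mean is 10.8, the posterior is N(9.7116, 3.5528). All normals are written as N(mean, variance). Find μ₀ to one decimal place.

μ₀ = -13.8

The posterior mean is a precision-weighted average: μ_n = (τ₀μ₀ + τ_data·x̄)/(τ₀+τ_data), with τ₀=1/σ₀² and τ_data=n/σ².
Here τ₀ = 1/80.3 = 0.012453 and τ_data = 29/107.8 = 0.269017, so τ_n = 0.281470.
Rearranging for μ₀: μ₀ = (μ_n·τ_n − τ_data·x̄)/τ₀ = (9.7116·0.281470 − 0.269017·10.8) / 0.012453 = -0.171860/0.012453 ≈ -13.8.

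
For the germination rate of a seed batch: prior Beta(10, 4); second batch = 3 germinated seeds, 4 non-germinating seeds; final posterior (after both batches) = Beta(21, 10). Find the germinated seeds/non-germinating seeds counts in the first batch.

8 germinated seeds and 2 non-germinating seeds

Sequential conjugate updates are equivalent to a single update on the pooled data, so total successes = posterior α − prior α and total failures = posterior β − prior β.
Total across both batches: 21−10=11 germinated seeds, 10−4=6 non-germinating seeds.
Subtract the second batch: 11−3=8 germinated seeds and 6−4=2 non-germinating seeds.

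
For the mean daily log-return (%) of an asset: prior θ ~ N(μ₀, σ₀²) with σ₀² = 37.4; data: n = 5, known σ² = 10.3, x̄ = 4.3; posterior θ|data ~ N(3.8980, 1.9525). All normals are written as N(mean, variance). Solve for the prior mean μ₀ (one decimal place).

μ₀ = -3.4

With known observation variance, the Normal–Normal posterior has precision τ_n = τ₀ + n/σ² and mean μ_n = (τ₀μ₀ + (n/σ²)x̄)/τ_n.
Here τ₀ = 1/37.4 = 0.026738 and τ_data = 5/10.3 = 0.485437, so τ_n = 0.512175.
Rearranging for μ₀: μ₀ = (μ_n·τ_n − τ_data·x̄)/τ₀ = (3.8980·0.512175 − 0.485437·4.3) / 0.026738 = -0.090921/0.026738 ≈ -3.4.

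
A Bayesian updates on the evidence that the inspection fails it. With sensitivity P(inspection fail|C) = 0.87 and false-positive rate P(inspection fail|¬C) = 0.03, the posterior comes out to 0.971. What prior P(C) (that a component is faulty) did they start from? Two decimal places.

P(C) = 0.54

Bayes' rule in odds form gives O(C|E) = O(C)·[P(E|C)/P(E|¬C)], hence O(C) = O(C|E)/LR.
Posterior odds = 0.971/(1−0.971) = 33.4828. LR = 0.87/0.03 = 29.0000.
Prior odds = 33.4828/29.0000 = 1.1546, so P(C) = 1.1546/(1+1.1546) ≈ 0.54.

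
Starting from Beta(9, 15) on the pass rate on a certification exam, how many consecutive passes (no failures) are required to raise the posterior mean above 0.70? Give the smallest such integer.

After k passes and 0 failures the posterior is Beta(9+k, 15), with mean (9+k)/(9+15+k).
Set (9+k)/(24+k) > 0.70 and solve: k > (0.70·24 − 9)/(1 − 0.70) = 26.000.
The smallest integer exceeding 26.000 is 27.

k = 27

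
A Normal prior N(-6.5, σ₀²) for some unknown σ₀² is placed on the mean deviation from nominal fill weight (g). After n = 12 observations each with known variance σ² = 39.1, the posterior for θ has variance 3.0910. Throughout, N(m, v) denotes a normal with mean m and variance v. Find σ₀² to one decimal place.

σ₀² = 60.2

For the Normal–Normal model with known σ², precisions add: τ_n = τ₀ + n/σ².
So 1/σ₀² = 1/3.0910 − 12/39.1 = 0.323520 − 0.306905 = 0.016615.
Hence σ₀² = 1/0.016615 ≈ 60.2.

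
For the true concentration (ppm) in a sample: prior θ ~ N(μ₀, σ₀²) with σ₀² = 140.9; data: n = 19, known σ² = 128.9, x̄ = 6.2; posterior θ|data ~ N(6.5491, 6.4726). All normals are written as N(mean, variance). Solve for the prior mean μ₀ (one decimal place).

The posterior mean is a precision-weighted average: μ_n = (τ₀μ₀ + τ_data·x̄)/(τ₀+τ_data), with τ₀=1/σ₀² and τ_data=n/σ².
Here τ₀ = 1/140.9 = 0.007097 and τ_data = 19/128.9 = 0.147401, so τ_n = 0.154498.
Rearranging for μ₀: μ₀ = (μ_n·τ_n − τ_data·x̄)/τ₀ = (6.5491·0.154498 − 0.147401·6.2) / 0.007097 = 0.097937/0.007097 ≈ 13.8.

μ₀ = 13.8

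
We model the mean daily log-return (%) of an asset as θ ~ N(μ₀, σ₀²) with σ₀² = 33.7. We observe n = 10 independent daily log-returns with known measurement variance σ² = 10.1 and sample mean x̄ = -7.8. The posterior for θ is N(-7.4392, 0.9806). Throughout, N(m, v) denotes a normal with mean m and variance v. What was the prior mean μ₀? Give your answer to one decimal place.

The posterior mean is a precision-weighted average: μ_n = (τ₀μ₀ + τ_data·x̄)/(τ₀+τ_data), with τ₀=1/σ₀² and τ_data=n/σ².
Here τ₀ = 1/33.7 = 0.029674 and τ_data = 10/10.1 = 0.990099, so τ_n = 1.019773.
Rearranging for μ₀: μ₀ = (μ_n·τ_n − τ_data·x̄)/τ₀ = (-7.4392·1.019773 − 0.990099·-7.8) / 0.029674 = 0.136477/0.029674 ≈ 4.6.

μ₀ = 4.6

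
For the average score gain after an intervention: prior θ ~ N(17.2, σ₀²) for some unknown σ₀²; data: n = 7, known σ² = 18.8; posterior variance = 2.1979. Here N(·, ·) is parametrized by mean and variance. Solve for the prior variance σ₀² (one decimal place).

For the Normal–Normal model with known σ², precisions add: τ_n = τ₀ + n/σ².
So 1/σ₀² = 1/2.1979 − 7/18.8 = 0.454980 − 0.372340 = 0.082640.
Hence σ₀² = 1/0.082640 ≈ 12.1.

σ₀² = 12.1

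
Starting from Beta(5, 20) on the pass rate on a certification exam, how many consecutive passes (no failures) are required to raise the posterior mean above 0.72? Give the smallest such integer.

After k passes and 0 failures the posterior is Beta(5+k, 20), with mean (5+k)/(5+20+k).
Set (5+k)/(25+k) > 0.72 and solve: k > (0.72·25 − 5)/(1 − 0.72) = 46.429.
The smallest integer exceeding 46.429 is 47.

k = 47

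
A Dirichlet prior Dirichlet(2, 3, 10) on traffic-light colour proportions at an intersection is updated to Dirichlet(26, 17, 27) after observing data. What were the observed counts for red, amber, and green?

For a Dirichlet(α) prior with multinomial counts c, the posterior is Dirichlet(α + c) componentwise.
Counts are posterior − prior componentwise: 26−2=24, 17−3=14, 27−10=17.

counts (24, 14, 17)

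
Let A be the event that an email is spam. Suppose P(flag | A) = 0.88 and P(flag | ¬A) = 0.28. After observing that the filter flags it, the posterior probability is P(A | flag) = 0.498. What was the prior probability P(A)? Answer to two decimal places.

P(A) = 0.24

In odds form, posterior odds = prior odds × likelihood ratio, so prior odds = posterior odds ÷ LR.
Posterior odds = 0.498/(1−0.498) = 0.9920. LR = 0.88/0.28 = 3.1429.
Prior odds = 0.9920/3.1429 = 0.3156, so P(A) = 0.3156/(1+0.3156) ≈ 0.24.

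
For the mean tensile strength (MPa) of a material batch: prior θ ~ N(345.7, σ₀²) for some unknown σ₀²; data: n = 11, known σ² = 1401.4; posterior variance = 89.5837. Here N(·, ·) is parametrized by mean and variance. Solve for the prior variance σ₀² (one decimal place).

For the Normal–Normal model with known σ², precisions add: τ_n = τ₀ + n/σ².
So 1/σ₀² = 1/89.5837 − 11/1401.4 = 0.011163 − 0.007849 = 0.003314.
Hence σ₀² = 1/0.003314 ≈ 301.8.

σ₀² = 301.8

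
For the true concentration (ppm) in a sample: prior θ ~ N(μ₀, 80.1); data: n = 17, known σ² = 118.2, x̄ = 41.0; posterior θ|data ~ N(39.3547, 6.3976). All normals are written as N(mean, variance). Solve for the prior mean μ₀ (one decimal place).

With known observation variance, the Normal–Normal posterior has precision τ_n = τ₀ + n/σ² and mean μ_n = (τ₀μ₀ + (n/σ²)x̄)/τ_n.
Here τ₀ = 1/80.1 = 0.012484 and τ_data = 17/118.2 = 0.143824, so τ_n = 0.156308.
Rearranging for μ₀: μ₀ = (μ_n·τ_n − τ_data·x̄)/τ₀ = (39.3547·0.156308 − 0.143824·41.0) / 0.012484 = 0.254670/0.012484 ≈ 20.4.

μ₀ = 20.4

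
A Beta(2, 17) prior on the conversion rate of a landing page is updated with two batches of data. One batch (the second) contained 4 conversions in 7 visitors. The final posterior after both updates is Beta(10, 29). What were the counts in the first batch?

Because Beta–binomial updating is additive in the counts, the combined data contributed (α_post−α_prior, β_post−β_prior) successes and failures.
Total across both batches: 10−2=8 conversions, 29−17=12 bounces.
Subtract the second batch: 8−4=4 conversions and 12−3=9 bounces.

4 conversions and 9 bounces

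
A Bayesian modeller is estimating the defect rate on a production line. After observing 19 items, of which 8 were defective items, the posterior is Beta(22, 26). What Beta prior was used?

A Beta(a, b) prior with s successes and f failures in binomial data gives a Beta(a+s, b+f) posterior.
So a = 22 − 8 = 14 and b = 26 − 11 = 15.

Beta(14, 15)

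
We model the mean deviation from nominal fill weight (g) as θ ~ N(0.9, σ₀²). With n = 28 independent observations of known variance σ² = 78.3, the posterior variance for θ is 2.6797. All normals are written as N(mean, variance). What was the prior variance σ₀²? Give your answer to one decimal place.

For the Normal–Normal model with known σ², precisions add: τ_n = τ₀ + n/σ².
So 1/σ₀² = 1/2.6797 − 28/78.3 = 0.373176 − 0.357599 = 0.015577.
Hence σ₀² = 1/0.015577 ≈ 64.2.

σ₀² = 64.2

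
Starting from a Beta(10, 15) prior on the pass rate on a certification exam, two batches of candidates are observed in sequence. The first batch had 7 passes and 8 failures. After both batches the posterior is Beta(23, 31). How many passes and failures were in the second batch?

Because Beta–binomial updating is additive in the counts, the combined data contributed (α_post−α_prior, β_post−β_prior) successes and failures.
Total across both batches: 23−10=13 passes, 31−15=16 failures.
Subtract the first batch: 13−7=6 passes and 16−8=8 failures.

6 passes and 8 failures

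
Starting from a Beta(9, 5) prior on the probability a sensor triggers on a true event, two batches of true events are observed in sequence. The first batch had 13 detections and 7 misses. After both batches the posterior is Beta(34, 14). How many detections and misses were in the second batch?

12 detections and 2 misses

Because Beta–binomial updating is additive in the counts, the combined data contributed (α_post−α_prior, β_post−β_prior) successes and failures.
Total across both batches: 34−9=25 detections, 14−5=9 misses.
Subtract the first batch: 25−13=12 detections and 9−7=2 misses.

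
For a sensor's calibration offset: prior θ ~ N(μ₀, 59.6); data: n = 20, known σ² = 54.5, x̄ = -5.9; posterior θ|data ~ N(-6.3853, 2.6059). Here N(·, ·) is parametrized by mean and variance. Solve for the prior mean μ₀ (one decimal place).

μ₀ = -17.0

The posterior mean is a precision-weighted average: μ_n = (τ₀μ₀ + τ_data·x̄)/(τ₀+τ_data), with τ₀=1/σ₀² and τ_data=n/σ².
Here τ₀ = 1/59.6 = 0.016779 and τ_data = 20/54.5 = 0.366972, so τ_n = 0.383751.
Rearranging for μ₀: μ₀ = (μ_n·τ_n − τ_data·x̄)/τ₀ = (-6.3853·0.383751 − 0.366972·-5.9) / 0.016779 = -0.285230/0.016779 ≈ -17.0.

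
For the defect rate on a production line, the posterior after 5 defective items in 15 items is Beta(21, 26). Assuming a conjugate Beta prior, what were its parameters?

Under Beta–binomial conjugacy the posterior parameters are (α+s, β+f).
Subtract the data counts: 21−5=16, 26−10=16.

Beta(16, 16)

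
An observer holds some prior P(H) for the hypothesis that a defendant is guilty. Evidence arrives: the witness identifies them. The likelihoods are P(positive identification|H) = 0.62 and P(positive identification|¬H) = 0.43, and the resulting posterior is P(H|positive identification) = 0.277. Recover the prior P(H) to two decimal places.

P(H) = 0.21

In odds form, posterior odds = prior odds × likelihood ratio, so prior odds = posterior odds ÷ LR.
Posterior odds = 0.277/(1−0.277) = 0.3831. LR = 0.62/0.43 = 1.4419.
Prior odds = 0.3831/1.4419 = 0.2657, so P(H) = 0.2657/(1+0.2657) ≈ 0.21.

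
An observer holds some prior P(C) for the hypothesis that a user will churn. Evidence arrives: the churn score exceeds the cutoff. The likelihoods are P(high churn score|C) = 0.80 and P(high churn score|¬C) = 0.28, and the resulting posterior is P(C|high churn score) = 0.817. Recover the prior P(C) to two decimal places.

In odds form, posterior odds = prior odds × likelihood ratio, so prior odds = posterior odds ÷ LR.
Posterior odds = 0.817/(1−0.817) = 4.4645. LR = 0.80/0.28 = 2.8571.
Prior odds = 4.4645/2.8571 = 1.5626, so P(C) = 1.5626/(1+1.5626) ≈ 0.61.

P(C) = 0.61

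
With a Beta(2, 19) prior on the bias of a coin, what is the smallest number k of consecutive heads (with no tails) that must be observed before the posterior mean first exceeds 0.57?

After k heads and 0 tails the posterior is Beta(2+k, 19), with mean (2+k)/(2+19+k).
Set (2+k)/(21+k) > 0.57 and solve: k > (0.57·21 − 2)/(1 − 0.57) = 23.186.
The smallest integer exceeding 23.186 is 24, and checking k=24: (26)/(45) = 0.5778 > 0.57.

k = 24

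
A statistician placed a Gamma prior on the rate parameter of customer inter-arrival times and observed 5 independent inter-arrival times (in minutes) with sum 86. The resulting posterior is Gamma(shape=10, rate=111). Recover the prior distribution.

Gamma(shape=5, rate=25)

For an exponential likelihood with a Gamma(α, β) prior on the rate, n observations with total T give posterior Gamma(α+n, β+T).
So α = 10 − 5 = 5 and β = 111 − 86 = 25.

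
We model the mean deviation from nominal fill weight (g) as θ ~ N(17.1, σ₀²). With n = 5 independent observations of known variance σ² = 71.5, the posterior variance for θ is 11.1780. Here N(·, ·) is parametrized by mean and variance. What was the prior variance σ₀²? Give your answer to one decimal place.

σ₀² = 51.2

Posterior precision equals prior precision plus data precision: 1/σ_n² = 1/σ₀² + n/σ².
So 1/σ₀² = 1/11.1780 − 5/71.5 = 0.089461 − 0.069930 = 0.019531.
Hence σ₀² = 1/0.019531 ≈ 51.2.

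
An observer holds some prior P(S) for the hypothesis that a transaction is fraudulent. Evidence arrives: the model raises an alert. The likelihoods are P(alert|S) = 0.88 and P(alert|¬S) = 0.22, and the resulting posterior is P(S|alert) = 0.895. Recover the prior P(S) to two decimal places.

In odds form, posterior odds = prior odds × likelihood ratio, so prior odds = posterior odds ÷ LR.
Posterior odds = 0.895/(1−0.895) = 8.5238. LR = 0.88/0.22 = 4.0000.
Prior odds = 8.5238/4.0000 = 2.1309, so P(S) = 2.1309/(1+2.1309) ≈ 0.68.

P(S) = 0.68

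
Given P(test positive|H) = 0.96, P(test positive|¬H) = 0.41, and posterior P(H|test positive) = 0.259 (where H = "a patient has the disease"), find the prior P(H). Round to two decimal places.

In odds form, posterior odds = prior odds × likelihood ratio, so prior odds = posterior odds ÷ LR.
Posterior odds = 0.259/(1−0.259) = 0.3495. LR = 0.96/0.41 = 2.3415.
Prior odds = 0.3495/2.3415 = 0.1493, so P(H) = 0.1493/(1+0.1493) ≈ 0.13.

P(H) = 0.13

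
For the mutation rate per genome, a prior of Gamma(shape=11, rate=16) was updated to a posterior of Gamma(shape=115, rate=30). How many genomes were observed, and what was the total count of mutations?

n = 14 genomes with total 104 mutations

Gamma–Poisson conjugacy: posterior shape = α + Σxᵢ, posterior rate = β + n.
Matching: Σxᵢ = 115 − 11 = 104 and n = 30 − 16 = 14.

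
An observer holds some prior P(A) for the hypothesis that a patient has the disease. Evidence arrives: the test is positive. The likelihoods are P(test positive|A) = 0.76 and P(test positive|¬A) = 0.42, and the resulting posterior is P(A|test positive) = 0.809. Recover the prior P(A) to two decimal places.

Bayes' rule in odds form gives O(A|E) = O(A)·[P(E|A)/P(E|¬A)], hence O(A) = O(A|E)/LR.
Posterior odds = 0.809/(1−0.809) = 4.2356. LR = 0.76/0.42 = 1.8095.
Prior odds = 4.2356/1.8095 = 2.3408, so P(A) = 2.3408/(1+2.3408) ≈ 0.70.

P(A) = 0.70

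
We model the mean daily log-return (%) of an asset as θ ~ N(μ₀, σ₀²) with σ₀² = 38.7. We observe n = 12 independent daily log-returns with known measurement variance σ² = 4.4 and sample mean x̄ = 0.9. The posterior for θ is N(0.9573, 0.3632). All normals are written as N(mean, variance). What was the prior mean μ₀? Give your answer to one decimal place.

The posterior mean is a precision-weighted average: μ_n = (τ₀μ₀ + τ_data·x̄)/(τ₀+τ_data), with τ₀=1/σ₀² and τ_data=n/σ².
Here τ₀ = 1/38.7 = 0.025840 and τ_data = 12/4.4 = 2.727273, so τ_n = 2.753113.
Rearranging for μ₀: μ₀ = (μ_n·τ_n − τ_data·x̄)/τ₀ = (0.9573·2.753113 − 2.727273·0.9) / 0.025840 = 0.181009/0.025840 ≈ 7.0.

μ₀ = 7.0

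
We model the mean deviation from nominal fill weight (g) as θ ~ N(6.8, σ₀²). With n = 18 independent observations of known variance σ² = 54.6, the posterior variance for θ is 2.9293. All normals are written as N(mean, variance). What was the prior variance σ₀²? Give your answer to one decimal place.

σ₀² = 85.4

For the Normal–Normal model with known σ², precisions add: τ_n = τ₀ + n/σ².
So 1/σ₀² = 1/2.9293 − 18/54.6 = 0.341378 − 0.329670 = 0.011708.
Hence σ₀² = 1/0.011708 ≈ 85.4.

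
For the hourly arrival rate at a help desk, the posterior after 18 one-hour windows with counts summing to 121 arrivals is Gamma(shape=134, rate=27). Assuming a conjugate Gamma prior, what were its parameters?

Gamma–Poisson conjugacy: posterior shape = α + Σxᵢ, posterior rate = β + n.
So α = 134 − 121 = 13 and β = 27 − 18 = 9.

Gamma(shape=13, rate=9)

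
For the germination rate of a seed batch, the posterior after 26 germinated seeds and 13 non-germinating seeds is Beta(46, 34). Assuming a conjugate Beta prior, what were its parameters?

Beta(20, 21)

A Beta(α, β) prior with s successes and f failures in binomial data gives a Beta(α+s, β+f) posterior.
Subtract the data counts: 46−26=20, 34−13=21.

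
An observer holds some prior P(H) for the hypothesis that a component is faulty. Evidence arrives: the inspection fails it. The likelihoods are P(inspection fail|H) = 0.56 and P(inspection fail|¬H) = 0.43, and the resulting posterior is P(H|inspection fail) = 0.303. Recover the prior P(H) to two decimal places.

P(H) = 0.25

In odds form, posterior odds = prior odds × likelihood ratio, so prior odds = posterior odds ÷ LR.
Posterior odds = 0.303/(1−0.303) = 0.4347. LR = 0.56/0.43 = 1.3023.
Prior odds = 0.4347/1.3023 = 0.3338, so P(H) = 0.3338/(1+0.3338) ≈ 0.25.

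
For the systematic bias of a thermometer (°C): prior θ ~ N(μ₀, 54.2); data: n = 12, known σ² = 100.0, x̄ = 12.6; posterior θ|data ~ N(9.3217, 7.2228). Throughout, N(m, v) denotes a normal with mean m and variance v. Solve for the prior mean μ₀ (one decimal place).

The posterior mean is a precision-weighted average: μ_n = (τ₀μ₀ + τ_data·x̄)/(τ₀+τ_data), with τ₀=1/σ₀² and τ_data=n/σ².
Here τ₀ = 1/54.2 = 0.018450 and τ_data = 12/100.0 = 0.120000, so τ_n = 0.138450.
Rearranging for μ₀: μ₀ = (μ_n·τ_n − τ_data·x̄)/τ₀ = (9.3217·0.138450 − 0.120000·12.6) / 0.018450 = -0.221411/0.018450 ≈ -12.0.

μ₀ = -12.0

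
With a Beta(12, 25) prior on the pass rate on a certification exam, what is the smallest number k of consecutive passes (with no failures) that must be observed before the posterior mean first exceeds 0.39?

After k passes and 0 failures the posterior is Beta(12+k, 25), with mean (12+k)/(12+25+k).
Set (12+k)/(37+k) > 0.39 and solve: k > (0.39·37 − 12)/(1 − 0.39) = 3.984.
The smallest integer exceeding 3.984 is 4, and checking k=4: (16)/(41) = 0.3902 > 0.39.

k = 4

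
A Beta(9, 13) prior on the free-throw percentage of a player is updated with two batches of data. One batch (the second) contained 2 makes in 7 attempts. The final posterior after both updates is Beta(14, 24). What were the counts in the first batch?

3 makes and 6 misses

Because Beta–binomial updating is additive in the counts, the combined data contributed (α_post−α_prior, β_post−β_prior) successes and failures.
Total across both batches: 14−9=5 makes, 24−13=11 misses.
Subtract the second batch: 5−2=3 makes and 11−5=6 misses.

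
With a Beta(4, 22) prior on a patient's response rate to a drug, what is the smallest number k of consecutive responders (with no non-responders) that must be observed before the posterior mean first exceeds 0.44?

After k responders and 0 non-responders the posterior is Beta(4+k, 22), with mean (4+k)/(4+22+k).
Set (4+k)/(26+k) > 0.44 and solve: k > (0.44·26 − 4)/(1 − 0.44) = 13.286.
The smallest integer exceeding 13.286 is 14, and checking k=14: (18)/(40) = 0.4500 > 0.44.

k = 14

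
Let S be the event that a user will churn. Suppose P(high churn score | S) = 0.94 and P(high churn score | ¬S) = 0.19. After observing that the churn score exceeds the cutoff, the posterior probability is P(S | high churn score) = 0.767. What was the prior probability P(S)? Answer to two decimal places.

Bayes' rule in odds form gives O(S|E) = O(S)·[P(E|S)/P(E|¬S)], hence O(S) = O(S|E)/LR.
Posterior odds = 0.767/(1−0.767) = 3.2918. LR = 0.94/0.19 = 4.9474.
Prior odds = 3.2918/4.9474 = 0.6654, so P(S) = 0.6654/(1+0.6654) ≈ 0.40.

P(S) = 0.40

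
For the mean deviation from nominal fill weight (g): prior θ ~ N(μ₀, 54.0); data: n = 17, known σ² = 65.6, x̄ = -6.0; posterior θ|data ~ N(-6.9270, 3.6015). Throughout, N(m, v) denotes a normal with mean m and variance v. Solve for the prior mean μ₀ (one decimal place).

With known observation variance, the Normal–Normal posterior has precision τ_n = τ₀ + n/σ² and mean μ_n = (τ₀μ₀ + (n/σ²)x̄)/τ_n.
Here τ₀ = 1/54.0 = 0.018519 and τ_data = 17/65.6 = 0.259146, so τ_n = 0.277665.
Rearranging for μ₀: μ₀ = (μ_n·τ_n − τ_data·x̄)/τ₀ = (-6.9270·0.277665 − 0.259146·-6.0) / 0.018519 = -0.368509/0.018519 ≈ -19.9.

μ₀ = -19.9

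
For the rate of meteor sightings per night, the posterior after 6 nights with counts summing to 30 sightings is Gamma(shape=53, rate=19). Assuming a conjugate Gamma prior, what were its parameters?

A Gamma(α, β) prior (rate parametrization) on a Poisson rate with n observations summing to S gives posterior Gamma(α+S, β+n).
So α = 53 − 30 = 23 and β = 19 − 6 = 13.

Gamma(shape=23, rate=13)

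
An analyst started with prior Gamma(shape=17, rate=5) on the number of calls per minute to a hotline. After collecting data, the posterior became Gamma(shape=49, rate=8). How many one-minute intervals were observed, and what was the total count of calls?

n = 3 one-minute intervals with total 32 calls

A Gamma(α, β) prior (rate parametrization) on a Poisson rate with n observations summing to S gives posterior Gamma(α+S, β+n).
Matching: Σxᵢ = 49 − 17 = 32 and n = 8 − 5 = 3.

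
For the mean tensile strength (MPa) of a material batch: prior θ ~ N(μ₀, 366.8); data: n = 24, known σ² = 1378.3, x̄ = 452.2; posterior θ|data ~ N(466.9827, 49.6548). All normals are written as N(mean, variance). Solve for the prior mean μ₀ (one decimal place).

μ₀ = 561.4

The posterior mean is a precision-weighted average: μ_n = (τ₀μ₀ + τ_data·x̄)/(τ₀+τ_data), with τ₀=1/σ₀² and τ_data=n/σ².
Here τ₀ = 1/366.8 = 0.002726 and τ_data = 24/1378.3 = 0.017413, so τ_n = 0.020139.
Rearranging for μ₀: μ₀ = (μ_n·τ_n − τ_data·x̄)/τ₀ = (466.9827·0.020139 − 0.017413·452.2) / 0.002726 = 1.530406/0.002726 ≈ 561.4.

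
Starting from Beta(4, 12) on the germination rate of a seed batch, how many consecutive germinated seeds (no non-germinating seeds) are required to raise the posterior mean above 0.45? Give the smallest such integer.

k = 6

After k germinated seeds and 0 non-germinating seeds the posterior is Beta(4+k, 12), with mean (4+k)/(4+12+k).
Set (4+k)/(16+k) > 0.45 and solve: k > (0.45·16 − 4)/(1 − 0.45) = 5.818.
The smallest integer exceeding 5.818 is 6, and checking k=6: (10)/(22) = 0.4545 > 0.45.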